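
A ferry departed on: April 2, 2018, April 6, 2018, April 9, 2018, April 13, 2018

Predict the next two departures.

April 16, 2018; April 20, 2018

Gaps: 4, 3, 4 days — not constant, but cyclic with period 2.
The events fall on every Monday and Friday.
Next Monday: April 16, 2018.
Next Friday: April 20, 2018.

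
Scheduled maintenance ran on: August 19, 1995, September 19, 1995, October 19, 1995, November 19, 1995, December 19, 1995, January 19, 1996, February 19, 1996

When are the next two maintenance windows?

The day-of-month is always 19 (31, 30, 31, 30, 31, 31 days between events).
So this recurs on the 19th of each month.
Next: March 1996 → March 19, 1996.
April 1996: April 19, 1996.

March 19, 1996; April 19, 1996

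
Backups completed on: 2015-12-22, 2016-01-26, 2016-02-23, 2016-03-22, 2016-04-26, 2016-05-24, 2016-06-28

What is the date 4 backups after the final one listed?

All dates are Tuesdays, 35, 28, 28, 35, 28, 35 days apart.
Specifically, the 4th Tuesday of each month.
July 2016 — 4th Tuesday is 2016-07-26.
4th Tuesday of August 2016: 2016-08-23.
September 2016 — 4th Tuesday is 2016-09-27.
4th Tuesday of October 2016: 2016-10-25.

2016-10-25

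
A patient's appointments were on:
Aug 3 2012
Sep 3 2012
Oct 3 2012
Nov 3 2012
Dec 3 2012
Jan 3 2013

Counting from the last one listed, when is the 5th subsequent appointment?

Each date is the 3rd; the gaps (31, 30, 31, 30, 31) track the month lengths.
The rule is the 3rd of each month.
February 2013: Feb 3 2013.
Next: March 2013 → Mar 3 2013.
Next: April 2013 → Apr 3 2013.
Next: May 2013 → May 3 2013.
Next: June 2013 → Jun 3 2013.

Jun 3 2013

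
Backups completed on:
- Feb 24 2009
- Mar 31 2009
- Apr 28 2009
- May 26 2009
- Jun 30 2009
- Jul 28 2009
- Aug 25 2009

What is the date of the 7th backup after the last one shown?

Mar 30 2010

These are Tuesdays with 35, 28, 28, 35, 28, 28-day gaps.
Each is the final Tuesday of its month — Mar 31 2009 is past the 28th, so '4th Tuesday' doesn't fit.
Last Tuesday of September 2009: Sep 29 2009.
October 2009 ends with Tuesday Oct 27 2009.
Last Tuesday of November 2009: Nov 24 2009.
Last Tuesday of December 2009: Dec 29 2009.
Last Tuesday of January 2010: Jan 26 2010.
February 2010 ends with Tuesday Feb 23 2010.
Last Tuesday of March 2010: Mar 30 2010.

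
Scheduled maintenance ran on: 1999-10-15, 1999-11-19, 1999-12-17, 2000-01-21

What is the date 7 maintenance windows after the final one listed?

Gaps: 35, 28, 35 days — a mix of 28 and 35. Every date is a Friday.
Each is the 3rd Friday of its month.
3rd Friday of February 2000: 2000-02-18.
March 2000 — 3rd Friday is 2000-03-17.
April 2000 — 3rd Friday is 2000-04-21.
May 2000 — 3rd Friday is 2000-05-19.
June 2000 — 3rd Friday is 2000-06-16.
July 2000 — 3rd Friday is 2000-07-21.
August 2000 — 3rd Friday is 2000-08-18.

2000-08-18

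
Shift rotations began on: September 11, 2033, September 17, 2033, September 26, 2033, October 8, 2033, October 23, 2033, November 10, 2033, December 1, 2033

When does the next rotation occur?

The spacing grows by 3 each time: 6, 9, 12, 15, 18, 21 days.
Next gap: 24 days. December 1, 2033 + 24 days = December 25, 2033.

December 25, 2033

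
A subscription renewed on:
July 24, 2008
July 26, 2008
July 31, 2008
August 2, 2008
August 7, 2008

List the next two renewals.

The gap pattern 2, 5, 2, 5 repeats every 2 events.
These are the Thursdays and Saturdays of each week.
Next Saturday: August 9, 2008.
Next Thursday: August 14, 2008.

August 9, 2008; August 14, 2008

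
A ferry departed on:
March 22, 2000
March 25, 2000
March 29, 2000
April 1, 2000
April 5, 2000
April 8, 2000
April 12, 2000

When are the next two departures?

April 15, 2000; April 19, 2000

The gap pattern 3, 4, 3, 4, 3, 4 repeats every 2 events.
These are the Wednesdays and Saturdays of each week.
The following Saturday is April 15, 2000.
The following Wednesday is April 19, 2000.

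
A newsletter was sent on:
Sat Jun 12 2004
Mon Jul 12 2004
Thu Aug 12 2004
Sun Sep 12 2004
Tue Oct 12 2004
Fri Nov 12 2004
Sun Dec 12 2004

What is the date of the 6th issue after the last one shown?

Sun Jun 12 2005

Each date is the 12th; the gaps (30, 31, 31, 30, 31, 30) track the month lengths.
The rule is the 12th of each month.
Next: January 2005 → Wed Jan 12 2005.
February 2005: Sat Feb 12 2005.
March 2005: Sat Mar 12 2005.
Next: April 2005 → Tue Apr 12 2005.
Next: May 2005 → Thu May 12 2005.
Next: June 2005 → Sun Jun 12 2005.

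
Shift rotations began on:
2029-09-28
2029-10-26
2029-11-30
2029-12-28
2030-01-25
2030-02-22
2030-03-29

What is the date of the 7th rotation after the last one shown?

All Fridays; the gaps (28, 35, 28, 28, 28, 35) vary with month length.
This is the last Friday of each month.
April 2030 ends with Friday 2030-04-26.
Last Friday of May 2030: 2030-05-31.
June 2030 ends with Friday 2030-06-28.
Last Friday of July 2030: 2030-07-26.
August 2030 ends with Friday 2030-08-30.
September 2030 ends with Friday 2030-09-27.
October 2030 ends with Friday 2030-10-25.

2030-10-25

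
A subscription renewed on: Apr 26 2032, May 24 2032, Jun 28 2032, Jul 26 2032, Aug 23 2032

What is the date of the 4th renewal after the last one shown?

Gaps: 28, 35, 28, 28 days — a mix of 28 and 35. Every date is a Monday.
Each is the 4th Monday of its month.
4th Monday of September 2032: Sep 27 2032.
4th Monday of October 2032: Oct 25 2032.
November 2032 — 4th Monday is Nov 22 2032.
December 2032 — 4th Monday is Dec 27 2032.

Dec 27 2032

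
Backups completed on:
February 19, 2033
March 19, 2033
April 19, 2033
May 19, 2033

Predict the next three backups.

Each date is the 19th; the gaps (28, 31, 30) track the month lengths.
The rule is the 19th of each month.
Next: June 2033 → June 19, 2033.
July 2033: July 19, 2033.
August 2033: August 19, 2033.

June 19, 2033; July 19, 2033; August 19, 2033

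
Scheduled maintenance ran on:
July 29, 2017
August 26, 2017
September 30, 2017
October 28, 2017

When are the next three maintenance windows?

All Saturdays; the gaps (28, 35, 28) vary with month length.
This is the last Saturday of each month.
Last Saturday of November 2017: November 25, 2017.
Last Saturday of December 2017: December 30, 2017.
Last Saturday of January 2018: January 27, 2018.

November 25, 2017; December 30, 2017; January 27, 2018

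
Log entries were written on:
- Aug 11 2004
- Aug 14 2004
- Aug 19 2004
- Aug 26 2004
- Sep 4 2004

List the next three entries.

Gaps: 3, 5, 7, 9 days — each gap is 2 larger than the previous one.
Next gap: 11 days. Sep 4 2004 + 11 days = Sep 15 2004.
Next gap: 13 days. Sep 15 2004 + 13 days = Sep 28 2004.
Next gap: 15 days. Sep 28 2004 + 15 days = Oct 13 2004.

Sep 15 2004, Sep 28 2004, Oct 13 2004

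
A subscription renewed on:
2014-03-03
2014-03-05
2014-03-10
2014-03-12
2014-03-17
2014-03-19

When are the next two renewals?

Every event lands on a Monday or Wednesday (gaps cycle 2, 5, 2, 5, 2).
So the schedule is: every Monday and Wednesday.
Next Monday: 2014-03-24.
The following Wednesday is 2014-03-26.

2014-03-24, 2014-03-26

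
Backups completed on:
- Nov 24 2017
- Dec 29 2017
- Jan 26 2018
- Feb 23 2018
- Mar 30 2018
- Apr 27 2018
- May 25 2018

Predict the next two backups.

Jun 29 2018, Jul 27 2018

Every date is a Friday; gaps 35, 28, 28, 35, 28, 28 days.
Each is the last Friday of its month (at least one falls on the 29th or later, ruling out '4th Friday').
June 2018 ends with Friday Jun 29 2018.
July 2018 ends with Friday Jul 27 2018.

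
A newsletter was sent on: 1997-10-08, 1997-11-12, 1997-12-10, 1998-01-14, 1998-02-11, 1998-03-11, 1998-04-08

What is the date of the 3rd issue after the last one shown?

These are Wednesdays at 28- or 35-day spacing (35, 28, 35, 28, 28, 28).
The pattern: 2nd Wednesday of the month.
2nd Wednesday of May 1998: 1998-05-13.
June 1998 — 2nd Wednesday is 1998-06-10.
2nd Wednesday of July 1998: 1998-07-08.

1998-07-08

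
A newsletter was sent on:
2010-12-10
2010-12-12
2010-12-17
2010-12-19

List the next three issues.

Every event lands on a Friday or Sunday (gaps cycle 2, 5, 2).
So the schedule is: every Friday and Sunday.
Next Friday: 2010-12-24.
Next Sunday: 2010-12-26.
Next Friday: 2010-12-31.

2010-12-24, 2010-12-26, 2010-12-31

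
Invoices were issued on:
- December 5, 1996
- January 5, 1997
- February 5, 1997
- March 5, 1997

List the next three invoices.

April 5, 1997; May 5, 1997; June 5, 1997

The day-of-month is always 5 (31, 31, 28 days between events).
So this recurs on the 5th of each month.
April 1997: April 5, 1997.
Next: May 1997 → May 5, 1997.
June 1997: June 5, 1997.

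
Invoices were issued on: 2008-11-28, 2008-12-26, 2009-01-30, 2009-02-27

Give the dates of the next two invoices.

Every date is a Friday; gaps 28, 35, 28 days.
Each is the last Friday of its month (at least one falls on the 29th or later, ruling out '4th Friday').
Last Friday of March 2009: 2009-03-27.
April 2009 ends with Friday 2009-04-24.

2009-03-27, 2009-04-24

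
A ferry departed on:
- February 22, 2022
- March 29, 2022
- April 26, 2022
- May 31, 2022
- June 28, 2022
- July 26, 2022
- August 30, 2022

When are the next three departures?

September 27, 2022; October 25, 2022; November 29, 2022

Every date is a Tuesday; gaps 35, 28, 35, 28, 28, 35 days.
Each is the last Tuesday of its month (at least one falls on the 29th or later, ruling out '4th Tuesday').
Last Tuesday of September 2022: September 27, 2022.
Last Tuesday of October 2022: October 25, 2022.
Last Tuesday of November 2022: November 29, 2022.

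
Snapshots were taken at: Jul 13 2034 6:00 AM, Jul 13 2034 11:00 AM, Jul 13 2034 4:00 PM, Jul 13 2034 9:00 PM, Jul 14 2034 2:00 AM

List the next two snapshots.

Gaps: 5, 5, 5, 5 hours — each event is 5 hours after the previous one.
Jul 14 2034 2:00 AM + 5 h = Jul 14 2034 7:00 AM.
Jul 14 2034 7:00 AM + 5 h = Jul 14 2034 12:00 PM.

Jul 14 2034 7:00 AM, Jul 14 2034 12:00 PM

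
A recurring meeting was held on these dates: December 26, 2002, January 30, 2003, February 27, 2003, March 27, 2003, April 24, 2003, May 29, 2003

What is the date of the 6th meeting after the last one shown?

These are Thursdays with 35, 28, 28, 28, 35-day gaps.
Each is the final Thursday of its month — January 30, 2003 is past the 28th, so '4th Thursday' doesn't fit.
Last Thursday of June 2003: June 26, 2003.
Last Thursday of July 2003: July 31, 2003.
Last Thursday of August 2003: August 28, 2003.
Last Thursday of September 2003: September 25, 2003.
October 2003 ends with Thursday October 30, 2003.
November 2003 ends with Thursday November 27, 2003.

November 27, 2003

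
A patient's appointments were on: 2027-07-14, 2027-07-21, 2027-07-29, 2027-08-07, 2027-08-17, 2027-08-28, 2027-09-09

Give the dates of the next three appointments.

2027-09-22, 2027-10-06, 2027-10-21

The spacing grows by 1 each time: 7, 8, 9, 10, 11, 12 days.
Next gap: 13 days. 2027-09-09 + 13 days = 2027-09-22.
Next gap: 14 days. 2027-09-22 + 14 days = 2027-10-06.
Next gap: 15 days. 2027-10-06 + 15 days = 2027-10-21.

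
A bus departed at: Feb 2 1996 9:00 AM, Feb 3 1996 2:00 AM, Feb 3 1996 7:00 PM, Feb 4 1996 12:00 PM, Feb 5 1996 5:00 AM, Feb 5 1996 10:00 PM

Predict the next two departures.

The interval is a steady 17 hours (17, 17, 17, 17, 17).
Feb 5 1996 10:00 PM + 17 h = Feb 6 1996 3:00 PM.
Feb 6 1996 3:00 PM + 17 h = Feb 7 1996 8:00 AM.

Feb 6 1996 3:00 PM, Feb 7 1996 8:00 AM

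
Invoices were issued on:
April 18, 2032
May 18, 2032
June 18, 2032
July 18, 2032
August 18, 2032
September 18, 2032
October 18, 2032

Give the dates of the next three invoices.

Gaps: 30, 31, 30, 31, 31, 30 days — not constant. Every event is on the 18th of the month.
Pattern: the 18th of each month.
November 2032: November 18, 2032.
December 2032: December 18, 2032.
Next: January 2033 → January 18, 2033.

November 18, 2032; December 18, 2032; January 18, 2033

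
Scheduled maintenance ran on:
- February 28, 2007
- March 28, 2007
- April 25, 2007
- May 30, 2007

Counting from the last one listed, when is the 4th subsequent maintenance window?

September 26, 2007

All Wednesdays; the gaps (28, 28, 35) vary with month length.
This is the last Wednesday of each month.
June 2007 ends with Wednesday June 27, 2007.
Last Wednesday of July 2007: July 25, 2007.
August 2007 ends with Wednesday August 29, 2007.
Last Wednesday of September 2007: September 26, 2007.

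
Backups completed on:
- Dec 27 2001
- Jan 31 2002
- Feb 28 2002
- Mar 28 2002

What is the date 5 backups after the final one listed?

Every date is a Thursday; gaps 35, 28, 28 days.
Each is the last Thursday of its month (at least one falls on the 29th or later, ruling out '4th Thursday').
April 2002 ends with Thursday Apr 25 2002.
May 2002 ends with Thursday May 30 2002.
Last Thursday of June 2002: Jun 27 2002.
July 2002 ends with Thursday Jul 25 2002.
August 2002 ends with Thursday Aug 29 2002.

Aug 29 2002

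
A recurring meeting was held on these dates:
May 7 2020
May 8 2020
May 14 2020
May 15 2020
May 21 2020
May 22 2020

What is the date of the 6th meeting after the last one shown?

Every event lands on a Thursday or Friday (gaps cycle 1, 6, 1, 6, 1).
So the schedule is: every Thursday and Friday.
Next Thursday: May 28 2020.
Next Friday: May 29 2020.
The following Thursday is Jun 4 2020.
The following Friday is Jun 5 2020.
The following Thursday is Jun 11 2020.
Next Friday: Jun 12 2020.

Jun 12 2020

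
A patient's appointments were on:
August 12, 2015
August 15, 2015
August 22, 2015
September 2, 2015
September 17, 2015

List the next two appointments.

Gaps: 3, 7, 11, 15 days — each gap is 4 larger than the previous one.
Next gap: 19 days. September 17, 2015 + 19 days = October 6, 2015.
Next gap: 23 days. October 6, 2015 + 23 days = October 29, 2015.

October 6, 2015; October 29, 2015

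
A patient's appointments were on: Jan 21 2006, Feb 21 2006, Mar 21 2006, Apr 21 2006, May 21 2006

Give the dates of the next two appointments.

Jun 21 2006, Jul 21 2006

Gaps: 31, 28, 31, 30 days — not constant. Every event is on the 21st of the month.
Pattern: the 21st of each month.
June 2006: Jun 21 2006.
July 2006: Jul 21 2006.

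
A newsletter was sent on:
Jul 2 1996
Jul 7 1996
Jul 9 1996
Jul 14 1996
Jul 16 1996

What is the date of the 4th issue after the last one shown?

The gap pattern 5, 2, 5, 2 repeats every 2 events.
These are the Tuesdays and Sundays of each week.
The following Sunday is Jul 21 1996.
The following Tuesday is Jul 23 1996.
The following Sunday is Jul 28 1996.
The following Tuesday is Jul 30 1996.

Jul 30 1996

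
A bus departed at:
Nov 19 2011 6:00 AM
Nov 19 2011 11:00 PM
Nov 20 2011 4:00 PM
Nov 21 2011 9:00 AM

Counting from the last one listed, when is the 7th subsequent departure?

Gaps: 17, 17, 17 hours — each event is 17 hours after the previous one.
Nov 21 2011 9:00 AM + 17 h = Nov 22 2011 2:00 AM.
Nov 22 2011 2:00 AM + 17 h = Nov 22 2011 7:00 PM.
Nov 22 2011 7:00 PM + 17 h = Nov 23 2011 12:00 PM.
Nov 23 2011 12:00 PM + 17 h = Nov 24 2011 5:00 AM.
Nov 24 2011 5:00 AM + 17 h = Nov 24 2011 10:00 PM.
Nov 24 2011 10:00 PM + 17 h = Nov 25 2011 3:00 PM.
Nov 25 2011 3:00 PM + 17 h = Nov 26 2011 8:00 AM.

Nov 26 2011 8:00 AM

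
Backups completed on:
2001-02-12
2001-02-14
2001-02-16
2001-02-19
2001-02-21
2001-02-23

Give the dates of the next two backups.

2001-02-26, 2001-02-28

Every event lands on a Monday or Wednesday or Friday (gaps cycle 2, 2, 3, 2, 2).
So the schedule is: every Monday, Wednesday and Friday.
Next Monday: 2001-02-26.
The following Wednesday is 2001-02-28.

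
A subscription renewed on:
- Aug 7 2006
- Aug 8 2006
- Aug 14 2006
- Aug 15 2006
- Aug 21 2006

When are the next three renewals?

The gap pattern 1, 6, 1, 6 repeats every 2 events.
These are the Mondays and Tuesdays of each week.
Next Tuesday: Aug 22 2006.
Next Monday: Aug 28 2006.
The following Tuesday is Aug 29 2006.

Aug 22 2006, Aug 28 2006, Aug 29 2006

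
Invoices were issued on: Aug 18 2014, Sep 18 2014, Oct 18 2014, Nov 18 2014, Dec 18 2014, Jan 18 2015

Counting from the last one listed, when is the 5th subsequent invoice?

Each date is the 18th; the gaps (31, 30, 31, 30, 31) track the month lengths.
The rule is the 18th of each month.
February 2015: Feb 18 2015.
Next: March 2015 → Mar 18 2015.
Next: April 2015 → Apr 18 2015.
May 2015: May 18 2015.
Next: June 2015 → Jun 18 2015.

Jun 18 2015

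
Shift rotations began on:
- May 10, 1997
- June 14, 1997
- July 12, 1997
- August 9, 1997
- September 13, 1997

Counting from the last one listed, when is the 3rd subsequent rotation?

December 13, 1997

All dates are Saturdays, 35, 28, 28, 35 days apart.
Specifically, the 2nd Saturday of each month.
October 1997 — 2nd Saturday is October 11, 1997.
2nd Saturday of November 1997: November 8, 1997.
2nd Saturday of December 1997: December 13, 1997.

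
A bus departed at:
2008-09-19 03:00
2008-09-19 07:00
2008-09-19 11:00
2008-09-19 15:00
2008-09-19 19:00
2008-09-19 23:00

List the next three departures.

2008-09-20 03:00, 2008-09-20 07:00, 2008-09-20 11:00

Spacing: 4, 4, 4, 4, 4 h — constant 4 h.
2008-09-19 23:00 + 4 h = 2008-09-20 03:00.
2008-09-20 03:00 + 4 h = 2008-09-20 07:00.
2008-09-20 07:00 + 4 h = 2008-09-20 11:00.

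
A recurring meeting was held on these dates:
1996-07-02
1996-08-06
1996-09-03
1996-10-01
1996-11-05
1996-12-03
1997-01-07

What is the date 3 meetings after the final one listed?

1997-04-01

All dates are Tuesdays, 35, 28, 28, 35, 28, 35 days apart.
Specifically, the 1st Tuesday of each month.
1st Tuesday of February 1997: 1997-02-04.
March 1997 — 1st Tuesday is 1997-03-04.
1st Tuesday of April 1997: 1997-04-01.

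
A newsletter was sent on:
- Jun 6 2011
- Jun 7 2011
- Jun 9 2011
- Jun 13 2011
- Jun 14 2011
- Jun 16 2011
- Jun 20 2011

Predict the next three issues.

Jun 21 2011, Jun 23 2011, Jun 27 2011

Every event lands on a Monday or Tuesday or Thursday (gaps cycle 1, 2, 4, 1, 2, 4).
So the schedule is: every Monday, Tuesday and Thursday.
The following Tuesday is Jun 21 2011.
The following Thursday is Jun 23 2011.
Next Monday: Jun 27 2011.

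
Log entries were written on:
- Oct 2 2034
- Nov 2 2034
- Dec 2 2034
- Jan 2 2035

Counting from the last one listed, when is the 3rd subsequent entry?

Gaps: 31, 30, 31 days — not constant. Every event is on the 2nd of the month.
Pattern: the 2nd of each month.
February 2035: Feb 2 2035.
March 2035: Mar 2 2035.
Next: April 2035 → Apr 2 2035.

Apr 2 2035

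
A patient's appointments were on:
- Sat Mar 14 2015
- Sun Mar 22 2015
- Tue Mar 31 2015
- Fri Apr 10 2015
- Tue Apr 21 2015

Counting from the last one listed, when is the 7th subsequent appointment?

Intervals are 8, 9, 10, 11 days — an arithmetic progression with common difference 1.
Next gap: 12 days. Tue Apr 21 2015 + 12 days = Sun May 3 2015.
Next gap: 13 days. Sun May 3 2015 + 13 days = Sat May 16 2015.
Next gap: 14 days. Sat May 16 2015 + 14 days = Sat May 30 2015.
Next gap: 15 days. Sat May 30 2015 + 15 days = Sun Jun 14 2015.
Next gap: 16 days. Sun Jun 14 2015 + 16 days = Tue Jun 30 2015.
Next gap: 17 days. Tue Jun 30 2015 + 17 days = Fri Jul 17 2015.
Next gap: 18 days. Fri Jul 17 2015 + 18 days = Tue Aug 4 2015.

Tue Aug 4 2015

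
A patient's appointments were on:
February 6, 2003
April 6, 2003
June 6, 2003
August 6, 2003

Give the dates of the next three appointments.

October 6, 2003; December 6, 2003; February 6, 2004

Gaps: 59, 61, 61 days — not constant. Every event is on the 6th of the month.
Pattern: the 6th of every 2 months.
Next: October 2003 → October 6, 2003.
Next: December 2003 → December 6, 2003.
Next: February 2004 → February 6, 2004.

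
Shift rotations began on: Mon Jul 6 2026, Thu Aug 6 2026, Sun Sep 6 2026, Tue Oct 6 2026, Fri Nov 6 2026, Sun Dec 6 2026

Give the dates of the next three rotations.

The day-of-month is always 6 (31, 31, 30, 31, 30 days between events).
So this recurs on the 6th of each month.
January 2027: Wed Jan 6 2027.
February 2027: Sat Feb 6 2027.
March 2027: Sat Mar 6 2027.

Wed Jan 6 2027, Sat Feb 6 2027, Sat Mar 6 2027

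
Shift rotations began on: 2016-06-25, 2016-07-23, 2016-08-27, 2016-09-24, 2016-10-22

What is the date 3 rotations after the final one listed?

2017-01-28

All dates are Saturdays, 28, 35, 28, 28 days apart.
Specifically, the 4th Saturday of each month.
4th Saturday of November 2016: 2016-11-26.
4th Saturday of December 2016: 2016-12-24.
January 2017 — 4th Saturday is 2017-01-28.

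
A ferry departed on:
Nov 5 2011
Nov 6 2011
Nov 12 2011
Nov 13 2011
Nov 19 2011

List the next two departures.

Every event lands on a Saturday or Sunday (gaps cycle 1, 6, 1, 6).
So the schedule is: every Saturday and Sunday.
Next Sunday: Nov 20 2011.
The following Saturday is Nov 26 2011.

Nov 20 2011, Nov 26 2011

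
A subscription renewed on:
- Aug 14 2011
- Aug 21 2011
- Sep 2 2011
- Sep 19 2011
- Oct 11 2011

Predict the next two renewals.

Intervals are 7, 12, 17, 22 days — an arithmetic progression with common difference 5.
Next gap: 27 days. Oct 11 2011 + 27 days = Nov 7 2011.
Next gap: 32 days. Nov 7 2011 + 32 days = Dec 9 2011.

Nov 7 2011, Dec 9 2011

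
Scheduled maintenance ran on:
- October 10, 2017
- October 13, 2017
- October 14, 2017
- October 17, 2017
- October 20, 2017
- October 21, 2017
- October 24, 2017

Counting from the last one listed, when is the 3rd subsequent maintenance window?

October 31, 2017

Every event lands on a Tuesday or Friday or Saturday (gaps cycle 3, 1, 3, 3, 1, 3).
So the schedule is: every Tuesday, Friday and Saturday.
The following Friday is October 27, 2017.
Next Saturday: October 28, 2017.
Next Tuesday: October 31, 2017.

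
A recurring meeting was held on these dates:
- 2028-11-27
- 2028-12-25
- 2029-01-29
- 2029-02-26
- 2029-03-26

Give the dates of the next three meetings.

2029-04-30, 2029-05-28, 2029-06-25

These are Mondays with 28, 35, 28, 28-day gaps.
Each is the final Monday of its month — 2029-01-29 is past the 28th, so '4th Monday' doesn't fit.
Last Monday of April 2029: 2029-04-30.
May 2029 ends with Monday 2029-05-28.
June 2029 ends with Monday 2029-06-25.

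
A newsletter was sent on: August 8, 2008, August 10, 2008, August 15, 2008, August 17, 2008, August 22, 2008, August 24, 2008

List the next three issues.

August 29, 2008; August 31, 2008; September 5, 2008

Gaps: 2, 5, 2, 5, 2 days — not constant, but cyclic with period 2.
The events fall on every Friday and Sunday.
Next Friday: August 29, 2008.
Next Sunday: August 31, 2008.
The following Friday is September 5, 2008.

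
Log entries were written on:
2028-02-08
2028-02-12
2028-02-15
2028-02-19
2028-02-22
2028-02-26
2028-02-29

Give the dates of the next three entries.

Every event lands on a Tuesday or Saturday (gaps cycle 4, 3, 4, 3, 4, 3).
So the schedule is: every Tuesday and Saturday.
Next Saturday: 2028-03-04.
The following Tuesday is 2028-03-07.
The following Saturday is 2028-03-11.

2028-03-04, 2028-03-07, 2028-03-11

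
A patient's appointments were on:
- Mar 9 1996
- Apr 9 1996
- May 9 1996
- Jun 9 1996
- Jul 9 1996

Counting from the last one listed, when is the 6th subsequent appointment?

Jan 9 1997

Each date is the 9th; the gaps (31, 30, 31, 30) track the month lengths.
The rule is the 9th of each month.
Next: August 1996 → Aug 9 1996.
Next: September 1996 → Sep 9 1996.
October 1996: Oct 9 1996.
Next: November 1996 → Nov 9 1996.
December 1996: Dec 9 1996.
January 1997: Jan 9 1997.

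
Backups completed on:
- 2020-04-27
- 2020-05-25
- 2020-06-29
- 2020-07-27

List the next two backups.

2020-08-31, 2020-09-28

Every date is a Monday; gaps 28, 35, 28 days.
Each is the last Monday of its month (at least one falls on the 29th or later, ruling out '4th Monday').
Last Monday of August 2020: 2020-08-31.
Last Monday of September 2020: 2020-09-28.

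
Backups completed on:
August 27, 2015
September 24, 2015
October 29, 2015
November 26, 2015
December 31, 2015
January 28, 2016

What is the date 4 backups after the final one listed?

Every date is a Thursday; gaps 28, 35, 28, 35, 28 days.
Each is the last Thursday of its month (at least one falls on the 29th or later, ruling out '4th Thursday').
February 2016 ends with Thursday February 25, 2016.
March 2016 ends with Thursday March 31, 2016.
Last Thursday of April 2016: April 28, 2016.
Last Thursday of May 2016: May 26, 2016.

May 26, 2016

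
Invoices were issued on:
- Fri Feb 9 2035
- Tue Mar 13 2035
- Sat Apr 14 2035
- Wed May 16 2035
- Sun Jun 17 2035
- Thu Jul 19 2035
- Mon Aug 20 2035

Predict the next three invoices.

Fri Sep 21 2035, Tue Oct 23 2035, Sat Nov 24 2035

Every event comes 32 days after the last (32, 32, 32, 32, 32, 32).
Mon Aug 20 2035 + 32 days = Fri Sep 21 2035.
Fri Sep 21 2035 + 32 days = Tue Oct 23 2035.
Tue Oct 23 2035 + 32 days = Sat Nov 24 2035.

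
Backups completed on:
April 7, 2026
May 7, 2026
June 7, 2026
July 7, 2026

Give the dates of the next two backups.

August 7, 2026; September 7, 2026

Gaps: 30, 31, 30 days — not constant. Every event is on the 7th of the month.
Pattern: the 7th of each month.
Next: August 2026 → August 7, 2026.
Next: September 2026 → September 7, 2026.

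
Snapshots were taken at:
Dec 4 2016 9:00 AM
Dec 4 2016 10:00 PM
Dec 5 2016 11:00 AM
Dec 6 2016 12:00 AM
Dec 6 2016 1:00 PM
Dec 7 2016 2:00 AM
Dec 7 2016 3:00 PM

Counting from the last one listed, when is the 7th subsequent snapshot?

Dec 11 2016 10:00 AM

Gaps: 13, 13, 13, 13, 13, 13 hours — each event is 13 hours after the previous one.
Dec 7 2016 3:00 PM + 13 h = Dec 8 2016 4:00 AM.
Dec 8 2016 4:00 AM + 13 h = Dec 8 2016 5:00 PM.
Dec 8 2016 5:00 PM + 13 h = Dec 9 2016 6:00 AM.
Dec 9 2016 6:00 AM + 13 h = Dec 9 2016 7:00 PM.
Dec 9 2016 7:00 PM + 13 h = Dec 10 2016 8:00 AM.
Dec 10 2016 8:00 AM + 13 h = Dec 10 2016 9:00 PM.
Dec 10 2016 9:00 PM + 13 h = Dec 11 2016 10:00 AM.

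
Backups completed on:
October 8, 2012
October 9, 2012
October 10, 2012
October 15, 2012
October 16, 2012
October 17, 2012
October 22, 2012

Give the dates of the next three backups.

October 23, 2012; October 24, 2012; October 29, 2012

Gaps: 1, 1, 5, 1, 1, 5 days — not constant, but cyclic with period 3.
The events fall on every Monday, Tuesday and Wednesday.
Next Tuesday: October 23, 2012.
Next Wednesday: October 24, 2012.
Next Monday: October 29, 2012.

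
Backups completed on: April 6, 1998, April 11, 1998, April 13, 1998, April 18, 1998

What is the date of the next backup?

April 20, 1998

Gaps: 5, 2, 5 days — not constant, but cyclic with period 2.
The events fall on every Monday and Saturday.
The following Monday is April 20, 1998.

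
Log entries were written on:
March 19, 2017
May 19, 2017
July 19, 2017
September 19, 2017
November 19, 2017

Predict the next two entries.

January 19, 2018; March 19, 2018

Gaps: 61, 61, 62, 61 days — not constant. Every event is on the 19th of the month.
Pattern: the 19th of every 2 months.
January 2018: January 19, 2018.
March 2018: March 19, 2018.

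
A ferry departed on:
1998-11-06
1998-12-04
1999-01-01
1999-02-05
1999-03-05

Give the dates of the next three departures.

All dates are Fridays, 28, 28, 35, 28 days apart.
Specifically, the 1st Friday of each month.
1st Friday of April 1999: 1999-04-02.
1st Friday of May 1999: 1999-05-07.
1st Friday of June 1999: 1999-06-04.

1999-04-02, 1999-05-07, 1999-06-04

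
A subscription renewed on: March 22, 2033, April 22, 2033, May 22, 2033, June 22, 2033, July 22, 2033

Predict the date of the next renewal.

August 22, 2033

Gaps: 31, 30, 31, 30 days — not constant. Every event is on the 22nd of the month.
Pattern: the 22nd of each month.
August 2033: August 22, 2033.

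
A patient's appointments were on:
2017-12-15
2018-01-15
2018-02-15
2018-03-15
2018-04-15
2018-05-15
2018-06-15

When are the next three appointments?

Gaps: 31, 31, 28, 31, 30, 31 days — not constant. Every event is on the 15th of the month.
Pattern: the 15th of each month.
July 2018: 2018-07-15.
Next: August 2018 → 2018-08-15.
September 2018: 2018-09-15.

2018-07-15, 2018-08-15, 2018-09-15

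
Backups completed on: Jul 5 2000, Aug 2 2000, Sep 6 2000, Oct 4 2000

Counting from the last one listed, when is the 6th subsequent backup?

Gaps: 28, 35, 28 days — a mix of 28 and 35. Every date is a Wednesday.
Each is the 1st Wednesday of its month.
November 2000 — 1st Wednesday is Nov 1 2000.
1st Wednesday of December 2000: Dec 6 2000.
January 2001 — 1st Wednesday is Jan 3 2001.
1st Wednesday of February 2001: Feb 7 2001.
1st Wednesday of March 2001: Mar 7 2001.
April 2001 — 1st Wednesday is Apr 4 2001.

Apr 4 2001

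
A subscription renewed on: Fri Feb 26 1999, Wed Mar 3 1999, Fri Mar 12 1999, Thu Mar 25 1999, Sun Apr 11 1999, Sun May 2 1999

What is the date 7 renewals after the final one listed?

Sun Jan 16 2000

Intervals are 5, 9, 13, 17, 21 days — an arithmetic progression with common difference 4.
Next gap: 25 days. Sun May 2 1999 + 25 days = Thu May 27 1999.
Next gap: 29 days. Thu May 27 1999 + 29 days = Fri Jun 25 1999.
Next gap: 33 days. Fri Jun 25 1999 + 33 days = Wed Jul 28 1999.
Next gap: 37 days. Wed Jul 28 1999 + 37 days = Fri Sep 3 1999.
Next gap: 41 days. Fri Sep 3 1999 + 41 days = Thu Oct 14 1999.
Next gap: 45 days. Thu Oct 14 1999 + 45 days = Sun Nov 28 1999.
Next gap: 49 days. Sun Nov 28 1999 + 49 days = Sun Jan 16 2000.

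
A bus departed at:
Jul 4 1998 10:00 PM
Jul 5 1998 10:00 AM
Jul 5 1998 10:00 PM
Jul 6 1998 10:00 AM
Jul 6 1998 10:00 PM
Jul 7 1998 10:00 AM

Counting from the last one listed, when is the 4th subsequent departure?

Spacing: 12, 12, 12, 12, 12 h — constant 12 h.
Jul 7 1998 10:00 AM + 12 h = Jul 7 1998 10:00 PM.
Jul 7 1998 10:00 PM + 12 h = Jul 8 1998 10:00 AM.
Jul 8 1998 10:00 AM + 12 h = Jul 8 1998 10:00 PM.
Jul 8 1998 10:00 PM + 12 h = Jul 9 1998 10:00 AM.

Jul 9 1998 10:00 AM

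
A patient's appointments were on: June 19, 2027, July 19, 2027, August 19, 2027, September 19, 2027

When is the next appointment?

The day-of-month is always 19 (30, 31, 31 days between events).
So this recurs on the 19th of each month.
October 2027: October 19, 2027.

October 19, 2027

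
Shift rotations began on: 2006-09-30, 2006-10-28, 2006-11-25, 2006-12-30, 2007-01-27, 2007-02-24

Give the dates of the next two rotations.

All Saturdays; the gaps (28, 28, 35, 28, 28) vary with month length.
This is the last Saturday of each month.
March 2007 ends with Saturday 2007-03-31.
April 2007 ends with Saturday 2007-04-28.

2007-03-31, 2007-04-28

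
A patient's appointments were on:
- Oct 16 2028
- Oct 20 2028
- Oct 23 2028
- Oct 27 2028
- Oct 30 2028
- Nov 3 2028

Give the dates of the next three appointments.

The gap pattern 4, 3, 4, 3, 4 repeats every 2 events.
These are the Mondays and Fridays of each week.
Next Monday: Nov 6 2028.
The following Friday is Nov 10 2028.
Next Monday: Nov 13 2028.

Nov 6 2028, Nov 10 2028, Nov 13 2028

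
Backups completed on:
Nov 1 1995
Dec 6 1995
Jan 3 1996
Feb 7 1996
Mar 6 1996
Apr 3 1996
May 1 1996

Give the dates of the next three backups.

Jun 5 1996, Jul 3 1996, Aug 7 1996

Gaps: 35, 28, 35, 28, 28, 28 days — a mix of 28 and 35. Every date is a Wednesday.
Each is the 1st Wednesday of its month.
June 1996 — 1st Wednesday is Jun 5 1996.
July 1996 — 1st Wednesday is Jul 3 1996.
1st Wednesday of August 1996: Aug 7 1996.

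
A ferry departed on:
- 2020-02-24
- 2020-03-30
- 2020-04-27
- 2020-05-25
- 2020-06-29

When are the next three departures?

2020-07-27, 2020-08-31, 2020-09-28

Every date is a Monday; gaps 35, 28, 28, 35 days.
Each is the last Monday of its month (at least one falls on the 29th or later, ruling out '4th Monday').
Last Monday of July 2020: 2020-07-27.
August 2020 ends with Monday 2020-08-31.
September 2020 ends with Monday 2020-09-28.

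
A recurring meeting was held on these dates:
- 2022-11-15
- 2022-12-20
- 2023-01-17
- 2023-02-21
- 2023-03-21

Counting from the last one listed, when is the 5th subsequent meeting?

Gaps: 35, 28, 35, 28 days — a mix of 28 and 35. Every date is a Tuesday.
Each is the 3rd Tuesday of its month.
April 2023 — 3rd Tuesday is 2023-04-18.
May 2023 — 3rd Tuesday is 2023-05-16.
June 2023 — 3rd Tuesday is 2023-06-20.
July 2023 — 3rd Tuesday is 2023-07-18.
3rd Tuesday of August 2023: 2023-08-15.

2023-08-15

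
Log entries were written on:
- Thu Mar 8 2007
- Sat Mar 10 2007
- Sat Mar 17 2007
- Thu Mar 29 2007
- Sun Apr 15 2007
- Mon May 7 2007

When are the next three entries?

Sun Jun 3 2007, Thu Jul 5 2007, Sat Aug 11 2007

The spacing grows by 5 each time: 2, 7, 12, 17, 22 days.
Next gap: 27 days. Mon May 7 2007 + 27 days = Sun Jun 3 2007.
Next gap: 32 days. Sun Jun 3 2007 + 32 days = Thu Jul 5 2007.
Next gap: 37 days. Thu Jul 5 2007 + 37 days = Sat Aug 11 2007.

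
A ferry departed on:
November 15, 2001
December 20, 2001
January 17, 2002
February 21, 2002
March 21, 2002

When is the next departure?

April 18, 2002

These are Thursdays at 28- or 35-day spacing (35, 28, 35, 28).
The pattern: 3rd Thursday of the month.
April 2002 — 3rd Thursday is April 18, 2002.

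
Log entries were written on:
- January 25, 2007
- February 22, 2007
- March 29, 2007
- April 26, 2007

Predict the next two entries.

All Thursdays; the gaps (28, 35, 28) vary with month length.
This is the last Thursday of each month.
May 2007 ends with Thursday May 31, 2007.
Last Thursday of June 2007: June 28, 2007.

May 31, 2007; June 28, 2007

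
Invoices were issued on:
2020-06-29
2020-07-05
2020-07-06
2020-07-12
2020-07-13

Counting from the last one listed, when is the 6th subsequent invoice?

Gaps: 6, 1, 6, 1 days — not constant, but cyclic with period 2.
The events fall on every Monday and Sunday.
The following Sunday is 2020-07-19.
Next Monday: 2020-07-20.
The following Sunday is 2020-07-26.
Next Monday: 2020-07-27.
The following Sunday is 2020-08-02.
The following Monday is 2020-08-03.

2020-08-03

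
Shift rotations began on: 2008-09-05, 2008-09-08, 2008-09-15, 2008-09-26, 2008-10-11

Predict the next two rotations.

Intervals are 3, 7, 11, 15 days — an arithmetic progression with common difference 4.
Next gap: 19 days. 2008-10-11 + 19 days = 2008-10-30.
Next gap: 23 days. 2008-10-30 + 23 days = 2008-11-22.

2008-10-30, 2008-11-22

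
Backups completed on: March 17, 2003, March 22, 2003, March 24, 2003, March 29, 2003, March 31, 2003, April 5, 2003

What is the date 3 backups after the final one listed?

April 14, 2003

The gap pattern 5, 2, 5, 2, 5 repeats every 2 events.
These are the Mondays and Saturdays of each week.
Next Monday: April 7, 2003.
The following Saturday is April 12, 2003.
Next Monday: April 14, 2003.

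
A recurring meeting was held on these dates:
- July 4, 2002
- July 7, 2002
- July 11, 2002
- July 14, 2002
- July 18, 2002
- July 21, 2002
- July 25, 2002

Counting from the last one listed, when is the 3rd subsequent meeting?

The gap pattern 3, 4, 3, 4, 3, 4 repeats every 2 events.
These are the Thursdays and Sundays of each week.
Next Sunday: July 28, 2002.
Next Thursday: August 1, 2002.
The following Sunday is August 4, 2002.

August 4, 2002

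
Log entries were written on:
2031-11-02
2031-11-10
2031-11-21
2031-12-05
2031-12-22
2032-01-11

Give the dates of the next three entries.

2032-02-03, 2032-02-29, 2032-03-29

Gaps: 8, 11, 14, 17, 20 days — each gap is 3 larger than the previous one.
Next gap: 23 days. 2032-01-11 + 23 days = 2032-02-03.
Next gap: 26 days. 2032-02-03 + 26 days = 2032-02-29.
Next gap: 29 days. 2032-02-29 + 29 days = 2032-03-29.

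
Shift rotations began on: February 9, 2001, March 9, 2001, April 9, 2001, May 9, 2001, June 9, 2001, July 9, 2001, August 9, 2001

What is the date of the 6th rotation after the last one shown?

Gaps: 28, 31, 30, 31, 30, 31 days — not constant. Every event is on the 9th of the month.
Pattern: the 9th of each month.
Next: September 2001 → September 9, 2001.
Next: October 2001 → October 9, 2001.
Next: November 2001 → November 9, 2001.
December 2001: December 9, 2001.
January 2002: January 9, 2002.
February 2002: February 9, 2002.

February 9, 2002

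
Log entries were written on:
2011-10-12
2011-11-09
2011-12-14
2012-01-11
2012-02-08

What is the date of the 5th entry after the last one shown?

These are Wednesdays at 28- or 35-day spacing (28, 35, 28, 28).
The pattern: 2nd Wednesday of the month.
2nd Wednesday of March 2012: 2012-03-14.
2nd Wednesday of April 2012: 2012-04-11.
2nd Wednesday of May 2012: 2012-05-09.
2nd Wednesday of June 2012: 2012-06-13.
2nd Wednesday of July 2012: 2012-07-11.

2012-07-11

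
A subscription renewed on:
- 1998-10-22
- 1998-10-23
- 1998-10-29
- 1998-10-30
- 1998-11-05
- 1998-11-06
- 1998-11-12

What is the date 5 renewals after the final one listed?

Gaps: 1, 6, 1, 6, 1, 6 days — not constant, but cyclic with period 2.
The events fall on every Thursday and Friday.
The following Friday is 1998-11-13.
The following Thursday is 1998-11-19.
The following Friday is 1998-11-20.
The following Thursday is 1998-11-26.
The following Friday is 1998-11-27.

1998-11-27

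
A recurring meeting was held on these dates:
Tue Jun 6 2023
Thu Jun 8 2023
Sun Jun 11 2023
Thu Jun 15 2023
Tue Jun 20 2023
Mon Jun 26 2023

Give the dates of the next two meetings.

Mon Jul 3 2023, Tue Jul 11 2023

Gaps: 2, 3, 4, 5, 6 days — each gap is 1 larger than the previous one.
Next gap: 7 days. Mon Jun 26 2023 + 7 days = Mon Jul 3 2023.
Next gap: 8 days. Mon Jul 3 2023 + 8 days = Tue Jul 11 2023.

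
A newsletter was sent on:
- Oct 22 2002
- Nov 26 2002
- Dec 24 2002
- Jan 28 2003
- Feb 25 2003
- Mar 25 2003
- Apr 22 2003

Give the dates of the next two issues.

May 27 2003, Jun 24 2003

Gaps: 35, 28, 35, 28, 28, 28 days — a mix of 28 and 35. Every date is a Tuesday.
Each is the 4th Tuesday of its month.
4th Tuesday of May 2003: May 27 2003.
4th Tuesday of June 2003: Jun 24 2003.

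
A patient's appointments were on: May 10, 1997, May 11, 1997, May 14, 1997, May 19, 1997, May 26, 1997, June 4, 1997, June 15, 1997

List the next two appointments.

Gaps: 1, 3, 5, 7, 9, 11 days — each gap is 2 larger than the previous one.
Next gap: 13 days. June 15, 1997 + 13 days = June 28, 1997.
Next gap: 15 days. June 28, 1997 + 15 days = July 13, 1997.

June 28, 1997; July 13, 1997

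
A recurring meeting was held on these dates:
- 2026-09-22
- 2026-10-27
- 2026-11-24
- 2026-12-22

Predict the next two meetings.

These are Tuesdays at 28- or 35-day spacing (35, 28, 28).
The pattern: 4th Tuesday of the month.
4th Tuesday of January 2027: 2027-01-26.
4th Tuesday of February 2027: 2027-02-23.

2027-01-26, 2027-02-23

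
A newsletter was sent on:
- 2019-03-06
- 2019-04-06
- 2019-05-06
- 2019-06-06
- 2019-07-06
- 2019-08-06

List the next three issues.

Gaps: 31, 30, 31, 30, 31 days — not constant. Every event is on the 6th of the month.
Pattern: the 6th of each month.
September 2019: 2019-09-06.
October 2019: 2019-10-06.
Next: November 2019 → 2019-11-06.

2019-09-06, 2019-10-06, 2019-11-06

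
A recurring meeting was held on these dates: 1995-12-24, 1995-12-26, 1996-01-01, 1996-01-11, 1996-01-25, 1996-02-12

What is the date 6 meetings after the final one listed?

1996-08-22

The spacing grows by 4 each time: 2, 6, 10, 14, 18 days.
Next gap: 22 days. 1996-02-12 + 22 days = 1996-03-05.
Next gap: 26 days. 1996-03-05 + 26 days = 1996-03-31.
Next gap: 30 days. 1996-03-31 + 30 days = 1996-04-30.
Next gap: 34 days. 1996-04-30 + 34 days = 1996-06-03.
Next gap: 38 days. 1996-06-03 + 38 days = 1996-07-11.
Next gap: 42 days. 1996-07-11 + 42 days = 1996-08-22.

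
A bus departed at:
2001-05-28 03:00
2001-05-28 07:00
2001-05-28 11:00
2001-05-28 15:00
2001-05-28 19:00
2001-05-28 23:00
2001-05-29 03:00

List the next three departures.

Spacing: 4, 4, 4, 4, 4, 4 h — constant 4 h.
2001-05-29 03:00 + 4 h = 2001-05-29 07:00.
2001-05-29 07:00 + 4 h = 2001-05-29 11:00.
2001-05-29 11:00 + 4 h = 2001-05-29 15:00.

2001-05-29 07:00, 2001-05-29 11:00, 2001-05-29 15:00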